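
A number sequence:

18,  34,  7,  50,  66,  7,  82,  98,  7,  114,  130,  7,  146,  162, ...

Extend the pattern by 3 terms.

Positions follow the repeating pattern AAB; grouping by letter gives 2 tracks.
Stream A: 18, 34, 50, 66, 82, 98, 114, 130, 146, 162. Adding 16 each time.
Stream B: 7, 7, 7, 7. The constant sequence 7.
Position 15 falls in stream B as its term 5, giving 7.
Term 16 comes from stream A (its 11th entry): 178.
The 17th slot belongs to stream A; its 12th term is 194.

7, 178, 194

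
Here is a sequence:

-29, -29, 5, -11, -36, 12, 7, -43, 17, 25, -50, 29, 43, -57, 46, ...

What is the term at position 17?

Split by position mod 3 into 3 tracks.
Stream A: -29, -11, 7, 25, 43. Arithmetic with common difference +18.
Stream B: -29, -36, -43, -50, -57. Arithmetic, step −7.
Stream C: 5, 12, 17, 29, 46. Each term equals the sum of the previous two.
Term 17 comes from stream B (its 6th entry): -64.

-64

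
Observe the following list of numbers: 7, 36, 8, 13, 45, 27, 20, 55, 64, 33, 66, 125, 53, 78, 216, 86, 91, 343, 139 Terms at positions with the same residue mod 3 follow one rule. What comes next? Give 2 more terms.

Split by position mod 3 into 3 tracks.
Subsequence A = 7, 13, 20, 33, 53, 86, 139: Fibonacci-style (each term is the sum of the two before it).
Subsequence B = 36, 45, 55, 66, 78, 91: triangular numbers n(n+1)/2 for n = 8, 9, ….
Subsequence C = 8, 27, 64, 125, 216, 343: consecutive cubes n³ from n = 2.
Term 20 comes from subsequence B (its 7th entry): 105.
Position 21 → subsequence C, term 7 = 512.

105, 512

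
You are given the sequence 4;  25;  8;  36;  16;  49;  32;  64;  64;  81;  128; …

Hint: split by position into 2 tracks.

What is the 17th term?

Taking every 2nd term gives 2 separate tracks.
Track A: 4, 8, 16, 32, 64, 128. Powers 2^2, 2^3, 2^4, ….
Track B: 25, 36, 49, 64, 81. Consecutive squares n² from n = 5.
Position 17 falls in track A as its term 9, giving 1024.

1024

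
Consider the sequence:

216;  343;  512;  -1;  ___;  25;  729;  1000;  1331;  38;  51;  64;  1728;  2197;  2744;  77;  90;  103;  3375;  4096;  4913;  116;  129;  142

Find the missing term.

Reading positions in blocks of 6 reveals the pattern AAABBB — 2 tracks woven together.
Stream A: 216, 343, 512, 729, 1000, 1331, 1728, 2197, 2744, 3375, 4096, 4913 (consecutive cubes n³ from n = 6).
Stream B: -1, ?, 25, 38, 51, 64, 77, 90, 103, 116, 129, 142 (adding 13 each time).
So the missing entry in stream B is 12.

12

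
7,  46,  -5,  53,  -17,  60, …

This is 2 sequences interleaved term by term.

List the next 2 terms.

Positions 1, 3, 5, … form one subsequence and positions 2, 4, 6, … form another.
Track A: 7, -5, -17. Arithmetic, step −12.
Track B: 46, 53, 60. Arithmetic, step +7.
Position 7 → track A, term 4 = -29.
The 8th slot belongs to track B; its 4th term is 67.

-29, 67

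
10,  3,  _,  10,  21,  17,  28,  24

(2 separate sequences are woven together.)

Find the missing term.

15

Split by position mod 2 into 2 tracks.
Track A is 10, ?, 21, 28, which is triangular numbers n(n+1)/2 for n = 4, 5, ….
Track B is 3, 10, 17, 24, which is adding 7 each time.
Track A's pattern makes the blank 15.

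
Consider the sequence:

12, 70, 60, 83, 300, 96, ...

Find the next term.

1500

Taking every 2nd term gives 2 separate tracks.
Subsequence A is 12, 60, 300, which is geometric with ratio 5.
Subsequence B is 70, 83, 96, which is linear: a_n = 57 + 13·n.
Position 7 falls in subsequence A as its term 4, giving 1500.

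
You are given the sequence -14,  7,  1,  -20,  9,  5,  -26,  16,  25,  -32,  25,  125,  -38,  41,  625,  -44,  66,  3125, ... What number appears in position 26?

Split by position mod 3: positions 1, 4, 7, … form one track, and each other residue class forms its own.
Track A = -14, -20, -26, -32, -38, -44: linear: a_n = -8 − 6·n.
Track B = 7, 9, 16, 25, 41, 66: each term equals the sum of the previous two.
Track C = 1, 5, 25, 125, 625, 3125: powers 5^0, 5^1, 5^2, ….
Position 26 → track B, term 9 = 280.

280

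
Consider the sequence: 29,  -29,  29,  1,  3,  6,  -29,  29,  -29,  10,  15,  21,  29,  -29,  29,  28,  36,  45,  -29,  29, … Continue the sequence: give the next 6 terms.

-29, 55, 66, 78, 29, -29

Reading positions in blocks of 6 reveals the pattern AAABBB — 2 tracks woven together.
Track A: 29, -29, 29, -29, 29, -29, 29, -29, 29, -29, 29 — oscillating between 29 and -29.
Track B: 1, 3, 6, 10, 15, 21, 28, 36, 45 — triangular numbers n(n+1)/2 for n = 1, 2, ….
Term 21 comes from track A (its 12th entry): -29.
Term 22 comes from track B (its 10th entry): 55.
Term 23 comes from track B (its 11th entry): 66.
Position 24 → track B, term 12 = 78.
Position 25 falls in track A as its term 13, giving 29.
Term 26 comes from track A (its 14th entry): -29.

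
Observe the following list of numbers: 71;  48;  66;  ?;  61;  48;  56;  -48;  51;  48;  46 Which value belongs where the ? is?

-48

Taking every 2nd term gives 2 separate tracks.
Stream A = 71, 66, 61, 56, 51, 46: linear: a_n = 76 − 5·n.
Stream B = 48, ?, 48, -48, 48: alternating ±48.
Stream B's pattern makes the blank -48.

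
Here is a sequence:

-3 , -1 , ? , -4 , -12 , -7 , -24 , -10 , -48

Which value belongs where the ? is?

-6

Positions 1, 3, 5, … form one subsequence and positions 2, 4, 6, … form another.
Stream A: -3, ?, -12, -24, -48 — geometric with ratio 2.
Stream B: -1, -4, -7, -10 — arithmetic with common difference −3.
The gap is stream A's term 2; the rule gives -6.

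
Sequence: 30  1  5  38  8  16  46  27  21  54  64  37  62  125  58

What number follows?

70

The terms cycle through 3 interleaved subsequences.
Stream A: 30, 38, 46, 54, 62 — arithmetic with common difference +8.
Stream B: 1, 8, 27, 64, 125 — perfect cubes starting at 1³.
Stream C: 5, 16, 21, 37, 58 — each term equals the sum of the previous two.
The 16th slot belongs to stream A; its 6th term is 70.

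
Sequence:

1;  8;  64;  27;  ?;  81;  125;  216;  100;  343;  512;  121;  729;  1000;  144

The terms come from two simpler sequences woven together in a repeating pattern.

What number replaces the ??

The slot pattern repeats as AAB (period 3), so there are 2 interleaved tracks.
Track A is 1, 8, 27, ?, 125, 216, 343, 512, 729, 1000, which is the cubes 1³, 2³, 3³, ….
Track B is 64, 81, 100, 121, 144, which is perfect squares starting at 8².
So the missing entry in track A is 64.

64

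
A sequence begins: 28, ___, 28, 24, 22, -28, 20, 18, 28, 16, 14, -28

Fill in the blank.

Positions follow the repeating pattern AAB; grouping by letter gives 2 tracks.
Track A is 28, ?, 24, 22, 20, 18, 16, 14, which is linear: a_n = 30 − 2·n.
Track B is 28, -28, 28, -28, which is the oscillation 28·(−1)^(n+1).
So the missing entry in track A is 26.

26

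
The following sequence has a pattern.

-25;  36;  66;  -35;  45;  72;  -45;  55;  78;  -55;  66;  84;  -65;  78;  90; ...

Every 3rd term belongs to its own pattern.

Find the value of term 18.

96

The terms cycle through 3 interleaved subsequences.
Stream A is -25, -35, -45, -55, -65, which is subtracting 10 each time.
Stream B is 36, 45, 55, 66, 78, which is triangular numbers n(n+1)/2 for n = 8, 9, ….
Stream C is 66, 72, 78, 84, 90, which is linear: a_n = 60 + 6·n.
Position 18 → stream C, term 6 = 96.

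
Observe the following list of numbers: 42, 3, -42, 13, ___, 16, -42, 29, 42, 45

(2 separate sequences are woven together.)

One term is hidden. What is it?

Taking every 2nd term gives 2 separate tracks.
Stream A: 42, -42, ?, -42, 42. Alternating ±42.
Stream B: 3, 13, 16, 29, 45. Each term equals the sum of the previous two.
Stream A's pattern makes the blank 42.

42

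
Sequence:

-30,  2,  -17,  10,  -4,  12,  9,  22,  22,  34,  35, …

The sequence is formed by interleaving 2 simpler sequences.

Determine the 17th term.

74

Split by position mod 2 into 2 tracks.
Subsequence A = -30, -17, -4, 9, 22, 35: linear: a_n = -43 + 13·n.
Subsequence B = 2, 10, 12, 22, 34: a Fibonacci-like recurrence a_n = a_{n-1} + a_{n-2}.
Position 17 falls in subsequence A as its term 9, giving 74.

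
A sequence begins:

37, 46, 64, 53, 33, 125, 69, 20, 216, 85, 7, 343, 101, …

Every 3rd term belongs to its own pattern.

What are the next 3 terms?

Split by position mod 3 into 3 tracks.
Track A: 37, 53, 69, 85, 101 — linear: a_n = 21 + 16·n.
Track B: 46, 33, 20, 7 — linear: a_n = 59 − 13·n.
Track C: 64, 125, 216, 343 — the cubes 4³, 5³, 6³, ….
Position 14 → track B, term 5 = -6.
Term 15 comes from track C (its 5th entry): 512.
Position 16 falls in track A as its term 6, giving 117.

-6, 512, 117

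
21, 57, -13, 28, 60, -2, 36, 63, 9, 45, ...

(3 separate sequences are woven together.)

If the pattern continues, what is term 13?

Split by position mod 3 into 3 tracks.
Subsequence A = 21, 28, 36, 45: triangular numbers n(n+1)/2 for n = 6, 7, ….
Subsequence B = 57, 60, 63: linear: a_n = 54 + 3·n.
Subsequence C = -13, -2, 9: arithmetic with common difference +11.
The 13th slot belongs to subsequence A; its 5th term is 55.

55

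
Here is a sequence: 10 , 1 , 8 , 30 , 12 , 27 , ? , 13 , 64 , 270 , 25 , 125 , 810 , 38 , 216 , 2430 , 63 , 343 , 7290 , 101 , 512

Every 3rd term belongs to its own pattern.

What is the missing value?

Read the sequence 3 terms at a time; column i is its own pattern.
Stream A is 10, 30, ?, 270, 810, 2430, 7290, which is geometric, ×3 each step.
Stream B is 1, 12, 13, 25, 38, 63, 101, which is a Fibonacci-like recurrence a_n = a_{n-1} + a_{n-2}.
Stream C is 8, 27, 64, 125, 216, 343, 512, which is the cubes 2³, 3³, 4³, ….
The gap is stream A's term 3; the rule gives 90.

90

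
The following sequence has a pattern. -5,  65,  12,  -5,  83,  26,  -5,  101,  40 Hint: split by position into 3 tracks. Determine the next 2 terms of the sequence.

-5, 119

Taking every 3rd term gives 3 separate tracks.
Track A: -5, -5, -5 (constant -5).
Track B: 65, 83, 101 (linear: a_n = 47 + 18·n).
Track C: 12, 26, 40 (arithmetic with common difference +14).
Position 10 falls in track A as its term 4, giving -5.
Position 11 → track B, term 4 = 119.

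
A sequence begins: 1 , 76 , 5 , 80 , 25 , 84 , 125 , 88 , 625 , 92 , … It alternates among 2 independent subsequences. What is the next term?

Taking every 2nd term gives 2 separate tracks.
Subsequence A: 1, 5, 25, 125, 625. Successive powers of 5.
Subsequence B: 76, 80, 84, 88, 92. Arithmetic, step +4.
Term 11 comes from subsequence A (its 6th entry): 3125.

3125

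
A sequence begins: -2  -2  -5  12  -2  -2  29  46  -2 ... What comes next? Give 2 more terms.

-2, 63

The slot pattern repeats as AABB (period 4), so there are 2 interleaved tracks.
Subsequence A: -2, -2, -2, -2, -2 — constant -2.
Subsequence B: -5, 12, 29, 46 — adding 17 each time.
Term 10 comes from subsequence A (its 6th entry): -2.
The 11th slot belongs to subsequence B; its 5th term is 63.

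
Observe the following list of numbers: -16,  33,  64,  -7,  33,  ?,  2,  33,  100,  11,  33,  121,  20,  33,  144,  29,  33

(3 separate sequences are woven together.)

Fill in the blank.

Split by position mod 3: positions 1, 4, 7, … form one track, and each other residue class forms its own.
Track A is -16, -7, 2, 11, 20, 29, which is arithmetic with common difference +9.
Track B is 33, 33, 33, 33, 33, 33, which is constant 33.
Track C is 64, ?, 100, 121, 144, which is perfect squares starting at 8².
The gap is track C's term 2; the rule gives 81.

81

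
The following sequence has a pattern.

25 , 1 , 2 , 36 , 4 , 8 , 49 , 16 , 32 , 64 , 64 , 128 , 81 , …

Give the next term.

The slot pattern repeats as ABB (period 3), so there are 2 interleaved tracks.
Subsequence A is 25, 36, 49, 64, 81, which is the squares 5², 6², 7², ….
Subsequence B is 1, 2, 4, 8, 16, 32, 64, 128, which is successive powers of 2.
Term 14 comes from subsequence B (its 9th entry): 256.

256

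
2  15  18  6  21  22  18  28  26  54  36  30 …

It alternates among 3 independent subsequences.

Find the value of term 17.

Taking every 3rd term gives 3 separate tracks.
Stream A: 2, 6, 18, 54. Geometric, ×3 each step.
Stream B: 15, 21, 28, 36. Triangular numbers n(n+1)/2 for n = 5, 6, ….
Stream C: 18, 22, 26, 30. Arithmetic with common difference +4.
Position 17 → stream B, term 6 = 55.

55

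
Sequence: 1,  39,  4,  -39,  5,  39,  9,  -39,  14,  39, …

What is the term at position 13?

37

Positions 1, 3, 5, … form one subsequence and positions 2, 4, 6, … form another.
Track A = 1, 4, 5, 9, 14: each term equals the sum of the previous two.
Track B = 39, -39, 39, -39, 39: oscillating between 39 and -39.
The 13th slot belongs to track A; its 7th term is 37.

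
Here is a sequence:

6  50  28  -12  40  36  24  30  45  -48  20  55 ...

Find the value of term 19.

Split by position mod 3 into 3 tracks.
Track A is 6, -12, 24, -48, which is geometric, ×-2 each step.
Track B is 50, 40, 30, 20, which is arithmetic, step −10.
Track C is 28, 36, 45, 55, which is triangular numbers starting at T_7.
Term 19 comes from track A (its 7th entry): 384.

384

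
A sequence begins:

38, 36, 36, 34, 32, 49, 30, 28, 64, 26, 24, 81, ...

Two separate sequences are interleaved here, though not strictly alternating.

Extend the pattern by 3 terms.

22, 20, 100

The slot pattern repeats as AAB (period 3), so there are 2 interleaved tracks.
Track A: 38, 36, 34, 32, 30, 28, 26, 24 — linear: a_n = 40 − 2·n.
Track B: 36, 49, 64, 81 — the squares 6², 7², 8², ….
The 13th slot belongs to track A; its 9th term is 22.
Position 14 → track A, term 10 = 20.
Term 15 comes from track B (its 5th entry): 100.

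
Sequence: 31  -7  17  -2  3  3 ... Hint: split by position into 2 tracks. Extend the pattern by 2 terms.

Taking every 2nd term gives 2 separate tracks.
Stream A = 31, 17, 3: subtracting 14 each time.
Stream B = -7, -2, 3: adding 5 each time.
Position 7 → stream A, term 4 = -11.
The 8th slot belongs to stream B; its 4th term is 8.

-11, 8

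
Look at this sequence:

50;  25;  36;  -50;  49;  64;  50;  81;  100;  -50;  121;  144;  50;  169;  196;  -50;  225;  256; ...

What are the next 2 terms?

Reading positions in blocks of 3 reveals the pattern ABB — 2 tracks woven together.
Stream A: 50, -50, 50, -50, 50, -50. The oscillation 50·(−1)^(n+1).
Stream B: 25, 36, 49, 64, 81, 100, 121, 144, 169, 196, 225, 256. The squares 5², 6², 7², ….
The 19th slot belongs to stream A; its 7th term is 50.
Position 20 falls in stream B as its term 13, giving 289.

50, 289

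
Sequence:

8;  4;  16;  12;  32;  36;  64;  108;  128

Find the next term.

Taking every 2nd term gives 2 separate tracks.
Stream A: 8, 16, 32, 64, 128. Powers of 2.
Stream B: 4, 12, 36, 108. Geometric with ratio 3.
The 10th slot belongs to stream B; its 5th term is 324.

324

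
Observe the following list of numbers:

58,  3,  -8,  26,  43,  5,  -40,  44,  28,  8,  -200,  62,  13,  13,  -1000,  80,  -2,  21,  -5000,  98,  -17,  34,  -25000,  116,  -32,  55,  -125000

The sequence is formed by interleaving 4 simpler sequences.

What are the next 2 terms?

Split by position mod 4 into 4 tracks.
Track A: 58, 43, 28, 13, -2, -17, -32. Linear: a_n = 73 − 15·n.
Track B: 3, 5, 8, 13, 21, 34, 55. Fibonacci-style (each term is the sum of the two before it).
Track C: -8, -40, -200, -1000, -5000, -25000, -125000. Geometric, ×5 each step.
Track D: 26, 44, 62, 80, 98, 116. Arithmetic, step +18.
The 28th slot belongs to track D; its 7th term is 134.
Term 29 comes from track A (its 8th entry): -47.

134, -47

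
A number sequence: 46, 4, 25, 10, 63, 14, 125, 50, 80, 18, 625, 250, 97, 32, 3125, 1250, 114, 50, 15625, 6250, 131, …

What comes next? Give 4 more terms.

Split by position mod 4: positions 1, 5, 9, … form one track, and each other residue class forms its own.
Track A: 46, 63, 80, 97, 114, 131 (arithmetic, step +17).
Track B: 4, 14, 18, 32, 50 (a Fibonacci-like recurrence a_n = a_{n-1} + a_{n-2}).
Track C: 25, 125, 625, 3125, 15625 (powers 5^2, 5^3, 5^4, …).
Track D: 10, 50, 250, 1250, 6250 (geometric, ×5 each step).
The 22nd slot belongs to track B; its 6th term is 82.
The 23rd slot belongs to track C; its 6th term is 78125.
Position 24 → track D, term 6 = 31250.
Position 25 falls in track A as its term 7, giving 148.

82, 78125, 31250, 148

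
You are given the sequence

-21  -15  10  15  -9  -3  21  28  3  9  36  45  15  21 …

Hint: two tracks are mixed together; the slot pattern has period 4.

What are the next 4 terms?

Reading positions in blocks of 4 reveals the pattern AABB — 2 tracks woven together.
Track A: -21, -15, -9, -3, 3, 9, 15, 21 (linear: a_n = -27 + 6·n).
Track B: 10, 15, 21, 28, 36, 45 (the triangular numbers T_4, T_5, …).
The 15th slot belongs to track B; its 7th term is 55.
Term 16 comes from track B (its 8th entry): 66.
The 17th slot belongs to track A; its 9th term is 27.
Term 18 comes from track A (its 10th entry): 33.

55, 66, 27, 33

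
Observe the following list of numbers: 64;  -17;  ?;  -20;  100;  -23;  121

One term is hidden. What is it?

81

Positions 1, 3, 5, … form one subsequence and positions 2, 4, 6, … form another.
Subsequence A: 64, ?, 100, 121 — consecutive squares n² from n = 8.
Subsequence B: -17, -20, -23 — arithmetic with common difference −3.
Subsequence A's pattern makes the blank 81.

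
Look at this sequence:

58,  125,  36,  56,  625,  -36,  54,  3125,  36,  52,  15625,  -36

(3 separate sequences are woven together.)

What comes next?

Split by position mod 3: positions 1, 4, 7, … form one track, and each other residue class forms its own.
Track A = 58, 56, 54, 52: arithmetic, step −2.
Track B = 125, 625, 3125, 15625: powers 5^3, 5^4, 5^5, ….
Track C = 36, -36, 36, -36: oscillating between 36 and -36.
The 13th slot belongs to track A; its 5th term is 50.

50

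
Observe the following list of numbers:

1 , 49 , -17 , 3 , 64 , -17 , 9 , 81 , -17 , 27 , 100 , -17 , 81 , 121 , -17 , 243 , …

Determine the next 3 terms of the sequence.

Split by position mod 3: positions 1, 4, 7, … form one track, and each other residue class forms its own.
Subsequence A: 1, 3, 9, 27, 81, 243 — powers of 3.
Subsequence B: 49, 64, 81, 100, 121 — the squares 7², 8², 9², ….
Subsequence C: -17, -17, -17, -17, -17 — the constant sequence -17.
The 17th slot belongs to subsequence B; its 6th term is 144.
Position 18 → subsequence C, term 6 = -17.
Term 19 comes from subsequence A (its 7th entry): 729.

144, -17, 729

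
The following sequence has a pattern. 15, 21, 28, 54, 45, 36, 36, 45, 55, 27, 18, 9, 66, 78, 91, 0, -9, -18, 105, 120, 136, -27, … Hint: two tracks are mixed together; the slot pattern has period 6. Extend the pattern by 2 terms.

Positions follow the repeating pattern AAABBB; grouping by letter gives 2 tracks.
Track A = 15, 21, 28, 36, 45, 55, 66, 78, 91, 105, 120, 136: triangular numbers n(n+1)/2 for n = 5, 6, ….
Track B = 54, 45, 36, 27, 18, 9, 0, -9, -18, -27: arithmetic with common difference −9.
Term 23 comes from track B (its 11th entry): -36.
Position 24 → track B, term 12 = -45.

-36, -45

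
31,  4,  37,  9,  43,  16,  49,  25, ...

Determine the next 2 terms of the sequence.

Odd-indexed and even-indexed terms follow separate rules.
Track A: 31, 37, 43, 49 (arithmetic with common difference +6).
Track B: 4, 9, 16, 25 (the squares 2², 3², 4², …).
The 9th slot belongs to track A; its 5th term is 55.
The 10th slot belongs to track B; its 5th term is 36.

55, 36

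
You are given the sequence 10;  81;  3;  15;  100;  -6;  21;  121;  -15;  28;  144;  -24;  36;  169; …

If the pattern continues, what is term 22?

Split by position mod 3 into 3 tracks.
Stream A = 10, 15, 21, 28, 36: triangular numbers starting at T_4.
Stream B = 81, 100, 121, 144, 169: perfect squares starting at 9².
Stream C = 3, -6, -15, -24: arithmetic, step −9.
Term 22 comes from stream A (its 8th entry): 66.

66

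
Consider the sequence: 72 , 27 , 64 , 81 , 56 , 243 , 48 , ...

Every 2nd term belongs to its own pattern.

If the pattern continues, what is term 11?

The terms cycle through 2 interleaved subsequences.
Subsequence A: 72, 64, 56, 48 — arithmetic, step −8.
Subsequence B: 27, 81, 243 — powers of 3.
Term 11 comes from subsequence A (its 6th entry): 32.

32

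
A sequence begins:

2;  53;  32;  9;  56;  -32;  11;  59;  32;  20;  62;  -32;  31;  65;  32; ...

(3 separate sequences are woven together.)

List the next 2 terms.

Taking every 3rd term gives 3 separate tracks.
Track A: 2, 9, 11, 20, 31 — a Fibonacci-like recurrence a_n = a_{n-1} + a_{n-2}.
Track B: 53, 56, 59, 62, 65 — linear: a_n = 50 + 3·n.
Track C: 32, -32, 32, -32, 32 — the oscillation 32·(−1)^(n+1).
Term 16 comes from track A (its 6th entry): 51.
The 17th slot belongs to track B; its 6th term is 68.

51, 68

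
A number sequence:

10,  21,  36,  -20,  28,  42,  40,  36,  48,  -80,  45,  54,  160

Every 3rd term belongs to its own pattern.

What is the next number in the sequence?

Taking every 3rd term gives 3 separate tracks.
Stream A = 10, -20, 40, -80, 160: geometric, ×-2 each step.
Stream B = 21, 28, 36, 45: triangular numbers n(n+1)/2 for n = 6, 7, ….
Stream C = 36, 42, 48, 54: arithmetic, step +6.
Position 14 falls in stream B as its term 5, giving 55.

55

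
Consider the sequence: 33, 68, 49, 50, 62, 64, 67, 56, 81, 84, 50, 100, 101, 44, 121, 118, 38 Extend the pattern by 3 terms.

The terms cycle through 3 interleaved subsequences.
Stream A is 33, 50, 67, 84, 101, 118, which is adding 17 each time.
Stream B is 68, 62, 56, 50, 44, 38, which is arithmetic with common difference −6.
Stream C is 49, 64, 81, 100, 121, which is consecutive squares n² from n = 7.
The 18th slot belongs to stream C; its 6th term is 144.
Term 19 comes from stream A (its 7th entry): 135.
Position 20 → stream B, term 7 = 32.

144, 135, 32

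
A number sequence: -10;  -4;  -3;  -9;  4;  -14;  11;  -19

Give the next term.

Positions 1, 3, 5, … form one subsequence and positions 2, 4, 6, … form another.
Subsequence A: -10, -3, 4, 11. Arithmetic, step +7.
Subsequence B: -4, -9, -14, -19. Arithmetic with common difference −5.
Position 9 falls in subsequence A as its term 5, giving 18.

18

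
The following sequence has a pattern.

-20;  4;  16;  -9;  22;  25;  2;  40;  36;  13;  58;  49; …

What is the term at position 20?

112

Split by position mod 3: positions 1, 4, 7, … form one track, and each other residue class forms its own.
Track A: -20, -9, 2, 13 (adding 11 each time).
Track B: 4, 22, 40, 58 (linear: a_n = -14 + 18·n).
Track C: 16, 25, 36, 49 (perfect squares starting at 4²).
Position 20 falls in track B as its term 7, giving 112.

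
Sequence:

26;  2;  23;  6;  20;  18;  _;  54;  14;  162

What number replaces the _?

17

Taking every 2nd term gives 2 separate tracks.
Track A: 26, 23, 20, ?, 14 (arithmetic with common difference −3).
Track B: 2, 6, 18, 54, 162 (multiplying by 3 each time).
Track A's pattern makes the blank 17.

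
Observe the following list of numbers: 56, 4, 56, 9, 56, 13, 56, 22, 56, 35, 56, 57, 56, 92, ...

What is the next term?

56

Positions 1, 3, 5, … form one subsequence and positions 2, 4, 6, … form another.
Track A = 56, 56, 56, 56, 56, 56, 56: constant 56.
Track B = 4, 9, 13, 22, 35, 57, 92: Fibonacci-style (each term is the sum of the two before it).
Term 15 comes from track A (its 8th entry): 56.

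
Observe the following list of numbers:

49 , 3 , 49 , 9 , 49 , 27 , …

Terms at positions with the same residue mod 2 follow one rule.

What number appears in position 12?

729

Taking every 2nd term gives 2 separate tracks.
Stream A is 49, 49, 49, which is always 49.
Stream B is 3, 9, 27, which is powers of 3.
Term 12 comes from stream B (its 6th entry): 729.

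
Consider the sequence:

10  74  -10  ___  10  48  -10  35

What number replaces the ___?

Odd-indexed and even-indexed terms follow separate rules.
Stream A: 10, -10, 10, -10. The oscillation 10·(−1)^(n+1).
Stream B: 74, ?, 48, 35. Linear: a_n = 87 − 13·n.
Filling stream B at index 2 by its rule yields 61.

61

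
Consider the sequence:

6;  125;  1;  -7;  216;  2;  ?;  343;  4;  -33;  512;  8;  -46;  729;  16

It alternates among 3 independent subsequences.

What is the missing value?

Split by position mod 3 into 3 tracks.
Track A: 6, -7, ?, -33, -46 (arithmetic, step −13).
Track B: 125, 216, 343, 512, 729 (the cubes 5³, 6³, 7³, …).
Track C: 1, 2, 4, 8, 16 (successive powers of 2).
The gap is track A's term 3; the rule gives -20.

-20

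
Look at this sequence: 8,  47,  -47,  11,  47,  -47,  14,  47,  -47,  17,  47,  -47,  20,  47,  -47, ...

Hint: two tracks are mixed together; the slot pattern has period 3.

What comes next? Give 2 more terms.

23, 47

Positions follow the repeating pattern ABB; grouping by letter gives 2 tracks.
Subsequence A: 8, 11, 14, 17, 20. Arithmetic with common difference +3.
Subsequence B: 47, -47, 47, -47, 47, -47, 47, -47, 47, -47. The oscillation 47·(−1)^(n+1).
Position 16 falls in subsequence A as its term 6, giving 23.
Term 17 comes from subsequence B (its 11th entry): 47.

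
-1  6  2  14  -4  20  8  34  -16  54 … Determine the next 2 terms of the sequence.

32, 88

Split by position mod 2 into 2 tracks.
Stream A is -1, 2, -4, 8, -16, which is geometric, ×-2 each step.
Stream B is 6, 14, 20, 34, 54, which is Fibonacci-style (each term is the sum of the two before it).
Term 11 comes from stream A (its 6th entry): 32.
Term 12 comes from stream B (its 6th entry): 88.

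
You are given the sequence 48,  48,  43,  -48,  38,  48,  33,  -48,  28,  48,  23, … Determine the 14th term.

48

Positions 1, 3, 5, … form one subsequence and positions 2, 4, 6, … form another.
Track A = 48, 43, 38, 33, 28, 23: subtracting 5 each time.
Track B = 48, -48, 48, -48, 48: oscillating between 48 and -48.
Position 14 falls in track B as its term 7, giving 48.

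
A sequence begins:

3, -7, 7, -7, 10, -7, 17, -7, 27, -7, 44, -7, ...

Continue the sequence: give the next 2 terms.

71, -7

Taking every 2nd term gives 2 separate tracks.
Stream A is 3, 7, 10, 17, 27, 44, which is a Fibonacci-like recurrence a_n = a_{n-1} + a_{n-2}.
Stream B is -7, -7, -7, -7, -7, -7, which is the constant sequence -7.
Position 13 falls in stream A as its term 7, giving 71.
Position 14 → stream B, term 7 = -7.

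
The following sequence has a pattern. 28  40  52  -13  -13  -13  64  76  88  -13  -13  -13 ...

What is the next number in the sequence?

100

Reading positions in blocks of 6 reveals the pattern AAABBB — 2 tracks woven together.
Track A: 28, 40, 52, 64, 76, 88 — adding 12 each time.
Track B: -13, -13, -13, -13, -13, -13 — constant -13.
Term 13 comes from track A (its 7th entry): 100.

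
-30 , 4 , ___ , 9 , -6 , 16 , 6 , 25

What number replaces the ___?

The terms cycle through 2 interleaved subsequences.
Subsequence A = -30, ?, -6, 6: adding 12 each time.
Subsequence B = 4, 9, 16, 25: perfect squares starting at 2².
Subsequence A's pattern makes the blank -18.

-18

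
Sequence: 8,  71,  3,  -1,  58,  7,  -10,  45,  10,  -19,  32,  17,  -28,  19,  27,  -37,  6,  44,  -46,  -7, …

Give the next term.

71

Split by position mod 3: positions 1, 4, 7, … form one track, and each other residue class forms its own.
Stream A: 8, -1, -10, -19, -28, -37, -46 (subtracting 9 each time).
Stream B: 71, 58, 45, 32, 19, 6, -7 (linear: a_n = 84 − 13·n).
Stream C: 3, 7, 10, 17, 27, 44 (a Fibonacci-like recurrence a_n = a_{n-1} + a_{n-2}).
The 21st slot belongs to stream C; its 7th term is 71.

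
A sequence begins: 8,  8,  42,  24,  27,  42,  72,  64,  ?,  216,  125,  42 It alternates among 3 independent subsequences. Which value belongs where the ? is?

Taking every 3rd term gives 3 separate tracks.
Track A = 8, 24, 72, 216: a geometric progression (common ratio 3).
Track B = 8, 27, 64, 125: consecutive cubes n³ from n = 2.
Track C = 42, 42, ?, 42: always 42.
Track C's pattern makes the blank 42.

42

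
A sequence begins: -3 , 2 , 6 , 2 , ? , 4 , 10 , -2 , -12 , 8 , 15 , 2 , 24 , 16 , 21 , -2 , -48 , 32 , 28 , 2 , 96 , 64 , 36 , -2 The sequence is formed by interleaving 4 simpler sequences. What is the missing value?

Taking every 4th term gives 4 separate tracks.
Track A: -3, ?, -12, 24, -48, 96 — multiplying by -2 each time.
Track B: 2, 4, 8, 16, 32, 64 — powers 2^1, 2^2, 2^3, ….
Track C: 6, 10, 15, 21, 28, 36 — triangular numbers n(n+1)/2 for n = 3, 4, ….
Track D: 2, -2, 2, -2, 2, -2 — alternating ±2.
The gap is track A's term 2; the rule gives 6.

6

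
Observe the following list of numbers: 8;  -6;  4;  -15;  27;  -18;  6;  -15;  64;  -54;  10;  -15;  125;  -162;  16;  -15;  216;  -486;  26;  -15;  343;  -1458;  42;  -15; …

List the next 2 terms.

512, -4374

Read the sequence 4 terms at a time; column i is its own pattern.
Stream A: 8, 27, 64, 125, 216, 343 (perfect cubes starting at 2³).
Stream B: -6, -18, -54, -162, -486, -1458 (geometric, ×3 each step).
Stream C: 4, 6, 10, 16, 26, 42 (each term equals the sum of the previous two).
Stream D: -15, -15, -15, -15, -15, -15 (always -15).
Position 25 → stream A, term 7 = 512.
Term 26 comes from stream B (its 7th entry): -4374.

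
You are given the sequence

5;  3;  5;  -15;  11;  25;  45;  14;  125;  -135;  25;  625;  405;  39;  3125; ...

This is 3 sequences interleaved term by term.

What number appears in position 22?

Split by position mod 3 into 3 tracks.
Track A = 5, -15, 45, -135, 405: geometric, ×-3 each step.
Track B = 3, 11, 14, 25, 39: a Fibonacci-like recurrence a_n = a_{n-1} + a_{n-2}.
Track C = 5, 25, 125, 625, 3125: powers of 5.
Term 22 comes from track A (its 8th entry): -10935.

-10935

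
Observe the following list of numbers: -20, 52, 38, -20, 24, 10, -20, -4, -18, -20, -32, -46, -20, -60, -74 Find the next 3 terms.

-20, -88, -102

Positions follow the repeating pattern ABB; grouping by letter gives 2 tracks.
Subsequence A: -20, -20, -20, -20, -20 — constant -20.
Subsequence B: 52, 38, 24, 10, -4, -18, -32, -46, -60, -74 — subtracting 14 each time.
Term 16 comes from subsequence A (its 6th entry): -20.
Position 17 falls in subsequence B as its term 11, giving -88.
The 18th slot belongs to subsequence B; its 12th term is -102.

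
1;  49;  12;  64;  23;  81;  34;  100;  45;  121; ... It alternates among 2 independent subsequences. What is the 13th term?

Split by position mod 2 into 2 tracks.
Track A is 1, 12, 23, 34, 45, which is arithmetic with common difference +11.
Track B is 49, 64, 81, 100, 121, which is perfect squares starting at 7².
Position 13 falls in track A as its term 7, giving 67.

67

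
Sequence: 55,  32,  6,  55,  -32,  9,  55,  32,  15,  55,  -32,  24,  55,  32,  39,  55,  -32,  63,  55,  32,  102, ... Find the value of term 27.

The terms cycle through 3 interleaved subsequences.
Stream A = 55, 55, 55, 55, 55, 55, 55: constant 55.
Stream B = 32, -32, 32, -32, 32, -32, 32: the oscillation 32·(−1)^(n+1).
Stream C = 6, 9, 15, 24, 39, 63, 102: each term equals the sum of the previous two.
Term 27 comes from stream C (its 9th entry): 267.

267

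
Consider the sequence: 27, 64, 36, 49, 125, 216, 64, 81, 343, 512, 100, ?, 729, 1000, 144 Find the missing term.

Reading positions in blocks of 4 reveals the pattern AABB — 2 tracks woven together.
Subsequence A is 27, 64, 125, 216, 343, 512, 729, 1000, which is consecutive cubes n³ from n = 3.
Subsequence B is 36, 49, 64, 81, 100, ?, 144, which is perfect squares starting at 6².
Subsequence B's pattern makes the blank 121.

121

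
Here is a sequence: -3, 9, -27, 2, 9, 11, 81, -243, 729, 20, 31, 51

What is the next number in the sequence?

Positions follow the repeating pattern AAABBB; grouping by letter gives 2 tracks.
Stream A: -3, 9, -27, 81, -243, 729 (geometric, ×-3 each step).
Stream B: 2, 9, 11, 20, 31, 51 (each term equals the sum of the previous two).
Position 13 → stream A, term 7 = -2187.

-2187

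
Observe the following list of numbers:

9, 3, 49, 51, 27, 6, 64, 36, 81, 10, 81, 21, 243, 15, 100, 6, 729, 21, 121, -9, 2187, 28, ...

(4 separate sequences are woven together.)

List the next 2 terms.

Split by position mod 4: positions 1, 5, 9, … form one track, and each other residue class forms its own.
Stream A = 9, 27, 81, 243, 729, 2187: geometric, ×3 each step.
Stream B = 3, 6, 10, 15, 21, 28: the triangular numbers T_2, T_3, ….
Stream C = 49, 64, 81, 100, 121: perfect squares starting at 7².
Stream D = 51, 36, 21, 6, -9: arithmetic with common difference −15.
Position 23 falls in stream C as its term 6, giving 144.
The 24th slot belongs to stream D; its 6th term is -24.

144, -24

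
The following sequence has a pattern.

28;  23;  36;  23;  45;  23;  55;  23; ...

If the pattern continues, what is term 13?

91

Positions 1, 3, 5, … form one subsequence and positions 2, 4, 6, … form another.
Track A is 28, 36, 45, 55, which is the triangular numbers T_7, T_8, ….
Track B is 23, 23, 23, 23, which is constant 23.
The 13th slot belongs to track A; its 7th term is 91.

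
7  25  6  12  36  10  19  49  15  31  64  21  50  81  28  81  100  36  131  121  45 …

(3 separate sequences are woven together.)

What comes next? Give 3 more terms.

Read the sequence 3 terms at a time; column i is its own pattern.
Subsequence A = 7, 12, 19, 31, 50, 81, 131: Fibonacci-style (each term is the sum of the two before it).
Subsequence B = 25, 36, 49, 64, 81, 100, 121: consecutive squares n² from n = 5.
Subsequence C = 6, 10, 15, 21, 28, 36, 45: the triangular numbers T_3, T_4, ….
Position 22 falls in subsequence A as its term 8, giving 212.
The 23rd slot belongs to subsequence B; its 8th term is 144.
Position 24 falls in subsequence C as its term 8, giving 55.

212, 144, 55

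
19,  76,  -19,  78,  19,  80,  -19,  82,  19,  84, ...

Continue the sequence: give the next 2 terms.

-19, 86

Odd-indexed and even-indexed terms follow separate rules.
Track A = 19, -19, 19, -19, 19: alternating ±19.
Track B = 76, 78, 80, 82, 84: arithmetic, step +2.
The 11th slot belongs to track A; its 6th term is -19.
Position 12 falls in track B as its term 6, giving 86.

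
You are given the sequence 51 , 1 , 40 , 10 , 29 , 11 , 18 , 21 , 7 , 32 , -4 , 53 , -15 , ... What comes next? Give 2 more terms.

85, -26

Split by position mod 2 into 2 tracks.
Subsequence A: 51, 40, 29, 18, 7, -4, -15. Arithmetic, step −11.
Subsequence B: 1, 10, 11, 21, 32, 53. A Fibonacci-like recurrence a_n = a_{n-1} + a_{n-2}.
Position 14 → subsequence B, term 7 = 85.
Term 15 comes from subsequence A (its 8th entry): -26.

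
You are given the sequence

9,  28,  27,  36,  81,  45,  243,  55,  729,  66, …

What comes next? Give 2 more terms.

Positions 1, 3, 5, … form one subsequence and positions 2, 4, 6, … form another.
Subsequence A: 9, 27, 81, 243, 729 — geometric with ratio 3.
Subsequence B: 28, 36, 45, 55, 66 — triangular numbers n(n+1)/2 for n = 7, 8, ….
Term 11 comes from subsequence A (its 6th entry): 2187.
Position 12 → subsequence B, term 6 = 78.

2187, 78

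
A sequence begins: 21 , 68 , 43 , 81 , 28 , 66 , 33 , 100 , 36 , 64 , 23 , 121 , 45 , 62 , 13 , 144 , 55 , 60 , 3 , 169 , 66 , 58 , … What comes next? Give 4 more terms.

Taking every 4th term gives 4 separate tracks.
Track A is 21, 28, 36, 45, 55, 66, which is the triangular numbers T_6, T_7, ….
Track B is 68, 66, 64, 62, 60, 58, which is subtracting 2 each time.
Track C is 43, 33, 23, 13, 3, which is linear: a_n = 53 − 10·n.
Track D is 81, 100, 121, 144, 169, which is consecutive squares n² from n = 9.
Position 23 falls in track C as its term 6, giving -7.
The 24th slot belongs to track D; its 6th term is 196.
Term 25 comes from track A (its 7th entry): 78.
Position 26 → track B, term 7 = 56.

-7, 196, 78, 56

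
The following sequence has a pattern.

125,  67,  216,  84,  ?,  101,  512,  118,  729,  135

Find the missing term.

343

The terms cycle through 2 interleaved subsequences.
Subsequence A: 125, 216, ?, 512, 729. Consecutive cubes n³ from n = 5.
Subsequence B: 67, 84, 101, 118, 135. Arithmetic, step +17.
The gap is subsequence A's term 3; the rule gives 343.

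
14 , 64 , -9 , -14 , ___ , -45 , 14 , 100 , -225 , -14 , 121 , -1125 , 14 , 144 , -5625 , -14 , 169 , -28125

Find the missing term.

81

Split by position mod 3: positions 1, 4, 7, … form one track, and each other residue class forms its own.
Stream A is 14, -14, 14, -14, 14, -14, which is oscillating between 14 and -14.
Stream B is 64, ?, 100, 121, 144, 169, which is the squares 8², 9², 10², ….
Stream C is -9, -45, -225, -1125, -5625, -28125, which is geometric with ratio 5.
Stream B's pattern makes the blank 81.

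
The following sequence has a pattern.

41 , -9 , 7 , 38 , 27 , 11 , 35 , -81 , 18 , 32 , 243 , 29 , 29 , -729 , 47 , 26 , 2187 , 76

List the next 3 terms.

23, -6561, 123

Split by position mod 3 into 3 tracks.
Track A is 41, 38, 35, 32, 29, 26, which is subtracting 3 each time.
Track B is -9, 27, -81, 243, -729, 2187, which is a geometric progression (common ratio -3).
Track C is 7, 11, 18, 29, 47, 76, which is a Fibonacci-like recurrence a_n = a_{n-1} + a_{n-2}.
Term 19 comes from track A (its 7th entry): 23.
Position 20 falls in track B as its term 7, giving -6561.
Term 21 comes from track C (its 7th entry): 123.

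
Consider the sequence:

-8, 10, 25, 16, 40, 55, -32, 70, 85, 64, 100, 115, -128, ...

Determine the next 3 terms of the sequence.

Reading positions in blocks of 3 reveals the pattern ABB — 2 tracks woven together.
Stream A: -8, 16, -32, 64, -128 (geometric, ×-2 each step).
Stream B: 10, 25, 40, 55, 70, 85, 100, 115 (arithmetic with common difference +15).
The 14th slot belongs to stream B; its 9th term is 130.
Position 15 → stream B, term 10 = 145.
Position 16 → stream A, term 6 = 256.

130, 145, 256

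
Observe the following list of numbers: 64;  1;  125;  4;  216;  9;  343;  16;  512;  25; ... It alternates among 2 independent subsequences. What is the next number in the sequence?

729

Taking every 2nd term gives 2 separate tracks.
Stream A: 64, 125, 216, 343, 512. Consecutive cubes n³ from n = 4.
Stream B: 1, 4, 9, 16, 25. Perfect squares starting at 1².
Position 11 → stream A, term 6 = 729.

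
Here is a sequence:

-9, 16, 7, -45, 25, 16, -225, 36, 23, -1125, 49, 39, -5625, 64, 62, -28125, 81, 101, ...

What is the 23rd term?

Split by position mod 3: positions 1, 4, 7, … form one track, and each other residue class forms its own.
Track A: -9, -45, -225, -1125, -5625, -28125. Multiplying by 5 each time.
Track B: 16, 25, 36, 49, 64, 81. Consecutive squares n² from n = 4.
Track C: 7, 16, 23, 39, 62, 101. Each term equals the sum of the previous two.
Position 23 → track B, term 8 = 121.

121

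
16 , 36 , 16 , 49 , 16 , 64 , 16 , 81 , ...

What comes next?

16

Taking every 2nd term gives 2 separate tracks.
Subsequence A: 16, 16, 16, 16. The constant sequence 16.
Subsequence B: 36, 49, 64, 81. Consecutive squares n² from n = 6.
Position 9 → subsequence A, term 5 = 16.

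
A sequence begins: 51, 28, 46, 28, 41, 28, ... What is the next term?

36

Odd-indexed and even-indexed terms follow separate rules.
Track A: 51, 46, 41. Linear: a_n = 56 − 5·n.
Track B: 28, 28, 28. Always 28.
Position 7 falls in track A as its term 4, giving 36.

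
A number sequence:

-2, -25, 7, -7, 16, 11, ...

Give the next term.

25

The terms cycle through 2 interleaved subsequences.
Stream A is -2, 7, 16, which is adding 9 each time.
Stream B is -25, -7, 11, which is adding 18 each time.
Term 7 comes from stream A (its 4th entry): 25.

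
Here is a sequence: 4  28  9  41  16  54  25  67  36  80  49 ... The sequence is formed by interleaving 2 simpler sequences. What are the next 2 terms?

93, 64

The terms cycle through 2 interleaved subsequences.
Stream A: 4, 9, 16, 25, 36, 49. The squares 2², 3², 4², ….
Stream B: 28, 41, 54, 67, 80. Arithmetic with common difference +13.
Position 12 → stream B, term 6 = 93.
Term 13 comes from stream A (its 7th entry): 64.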